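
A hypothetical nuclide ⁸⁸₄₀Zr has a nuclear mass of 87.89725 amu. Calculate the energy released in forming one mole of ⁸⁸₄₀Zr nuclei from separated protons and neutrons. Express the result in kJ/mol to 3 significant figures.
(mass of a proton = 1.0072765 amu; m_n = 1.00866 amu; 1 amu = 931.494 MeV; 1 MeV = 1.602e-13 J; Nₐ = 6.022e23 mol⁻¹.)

7.27e+10 kJ/mol

The nucleus contains 40 protons and 88 − 40 = 48 neutrons.
Total constituent mass: 40 × 1.0072765 + 48 × 1.00866 = 88.7067400 amu
The mass defect is 88.7067400 − 87.89725 = 0.8094900 amu.
Converting to energy: 0.8094900 amu × 931.494 MeV/amu = 754.035 MeV
Per nucleus in joules: 754.035 MeV × 1.602e-13 J/MeV = 1.2080e-10 J
Per mole: 1.2080e-10 J × 6.022e23 mol⁻¹ = 7.2746e+13 J/mol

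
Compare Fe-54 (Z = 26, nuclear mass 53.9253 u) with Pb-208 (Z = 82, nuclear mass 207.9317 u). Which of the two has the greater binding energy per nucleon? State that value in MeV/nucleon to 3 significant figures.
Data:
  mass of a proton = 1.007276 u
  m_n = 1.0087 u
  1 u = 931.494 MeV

Fe-54: Σm = 26(1.007276) + 28(1.0087) = 54.432776 u; Δm = 0.507476 u; E_B = 472.71 MeV; E_B/A = 8.754 MeV
Pb-208: Σm = 82(1.007276) + 126(1.0087) = 209.692832 u; Δm = 1.761132 u; E_B = 1640.5 MeV; E_B/A = 7.887 MeV
Fe-54 has the higher binding energy per nucleon, so it is the more tightly bound nucleus.

Fe-54; 8.75 MeV/nucleon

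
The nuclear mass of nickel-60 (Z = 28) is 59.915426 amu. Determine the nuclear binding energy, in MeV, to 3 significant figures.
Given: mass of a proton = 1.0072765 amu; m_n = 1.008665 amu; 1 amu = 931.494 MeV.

Σm = 28·m_p + 32·m_n = 28.2037420 + 32.277280 = 60.4810220 amu
Δm = 60.4810220 − 59.915426 = 0.5655960 amu
Converting to energy: 0.5655960 amu × 931.494 MeV/amu = 526.849 MeV

527 MeV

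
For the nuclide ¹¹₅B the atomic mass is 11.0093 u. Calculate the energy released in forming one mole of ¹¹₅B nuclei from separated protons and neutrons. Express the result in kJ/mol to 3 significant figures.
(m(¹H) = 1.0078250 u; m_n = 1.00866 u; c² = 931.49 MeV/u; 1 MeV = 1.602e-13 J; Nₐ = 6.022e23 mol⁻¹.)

7.35e+09 kJ/mol

Σm = 5·m(¹H) + 6·m_n = 5.0391250 + 6.05196 = 11.0910850 u
Mass defect Δm = 11.0910850 − 11.0093 = 0.0817850 u
Binding energy = Δm·c² = 0.0817850 × 931.49 MeV/u = 76.1819 MeV
Per nucleus in joules: 76.1819 MeV × 1.602e-13 J/MeV = 1.2204e-11 J
Per mole: 1.2204e-11 J × 6.022e23 mol⁻¹ = 7.3492e+12 J/mol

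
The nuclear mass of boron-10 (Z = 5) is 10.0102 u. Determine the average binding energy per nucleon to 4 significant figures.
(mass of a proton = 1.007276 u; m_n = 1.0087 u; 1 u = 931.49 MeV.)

6.491 MeV/nucleon

Z = 5, so N = A − Z = 10 − 5 = 5.
Mass of separated nucleons = 5(1.007276) + 5(1.0087) = 5.036380 + 5.0435 = 10.079880 u
The mass defect is 10.079880 − 10.0102 = 0.069680 u.
Binding energy = Δm·c² = 0.069680 × 931.49 MeV/u = 64.9062 MeV
Dividing by A = 10 gives 6.491 MeV per nucleon.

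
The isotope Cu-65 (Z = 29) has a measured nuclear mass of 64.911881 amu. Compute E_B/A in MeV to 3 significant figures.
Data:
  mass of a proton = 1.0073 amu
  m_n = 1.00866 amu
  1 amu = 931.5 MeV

Z = 29, so N = A − Z = 65 − 29 = 36.
Total constituent mass: 29 × 1.0073 + 36 × 1.00866 = 65.52346 amu
The mass defect is 65.52346 − 64.911881 = 0.611579 amu.
Converting to energy: 0.611579 amu × 931.5 MeV/amu = 569.686 MeV
Dividing by A = 65 gives 8.764 MeV per nucleon.

8.76 MeV/nucleon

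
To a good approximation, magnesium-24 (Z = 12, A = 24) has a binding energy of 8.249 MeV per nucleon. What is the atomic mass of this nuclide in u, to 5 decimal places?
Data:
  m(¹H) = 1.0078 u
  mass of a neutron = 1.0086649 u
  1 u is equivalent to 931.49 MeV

23.98504 u

Total binding energy = 24 × 8.249 = 197.976 MeV
Mass defect = 197.976 MeV / (931.49 MeV/u) = 0.2125369 u
Constituent mass = 12(1.0078) + 12(1.0086649) = 24.1975788 u
Atomic mass = 24.1975788 − 0.2125369 = 23.9850419 u ≈ 23.98504 u (to 5 decimal places)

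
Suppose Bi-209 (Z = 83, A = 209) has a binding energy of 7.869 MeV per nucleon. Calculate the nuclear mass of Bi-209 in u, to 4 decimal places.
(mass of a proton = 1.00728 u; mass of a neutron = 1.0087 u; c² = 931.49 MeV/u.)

208.9349 u

Total binding energy = 209 × 7.869 = 1644.621 MeV
Mass defect = 1644.621 MeV / (931.49 MeV/u) = 1.765581 u
Constituent mass = 83(1.00728) + 126(1.0087) = 210.70044 u
Nuclear mass = 210.70044 − 1.765581 = 208.934859 u ≈ 208.9349 u (to 4 decimal places)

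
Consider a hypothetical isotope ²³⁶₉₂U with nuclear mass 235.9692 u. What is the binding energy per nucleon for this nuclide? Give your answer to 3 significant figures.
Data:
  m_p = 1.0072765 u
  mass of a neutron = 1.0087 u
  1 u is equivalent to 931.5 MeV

Z = 92, so N = A − Z = 236 − 92 = 144.
Mass of separated nucleons = 92(1.0072765) + 144(1.0087) = 92.6694380 + 145.2528 = 237.9222380 u
Mass defect Δm = 237.9222380 − 235.9692 = 1.9530380 u
Converting to energy: 1.9530380 u × 931.5 MeV/u = 1819.25 MeV
Dividing by A = 236 gives 7.709 MeV per nucleon.

7.71 MeV/nucleon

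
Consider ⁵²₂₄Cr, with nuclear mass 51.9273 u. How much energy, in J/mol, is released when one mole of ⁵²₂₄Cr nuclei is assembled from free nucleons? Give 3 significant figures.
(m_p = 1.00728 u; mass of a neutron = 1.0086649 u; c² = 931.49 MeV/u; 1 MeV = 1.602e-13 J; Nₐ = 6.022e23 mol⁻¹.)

With 24 protons and 28 neutrons (A = 52):
Σm = 24·m_p + 28·m_n = 24.17472 + 28.2426172 = 52.4173372 u
Δm = 52.4173372 − 51.9273 = 0.4900372 u
Binding energy = Δm·c² = 0.4900372 × 931.49 MeV/u = 456.465 MeV
Per nucleus in joules: 456.465 MeV × 1.602e-13 J/MeV = 7.3126e-11 J
Per mole: 7.3126e-11 J × 6.022e23 mol⁻¹ = 4.4036e+13 J/mol

4.40e+13 J/mol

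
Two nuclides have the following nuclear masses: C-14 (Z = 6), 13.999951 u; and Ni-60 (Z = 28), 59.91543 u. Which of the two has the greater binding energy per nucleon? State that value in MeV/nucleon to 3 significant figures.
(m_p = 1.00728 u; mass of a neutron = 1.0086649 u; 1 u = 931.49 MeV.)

Ni-60; 8.78 MeV/nucleon

C-14: Σm = 6(1.00728) + 8(1.0086649) = 14.1129992 u; Δm = 0.1130482 u; E_B = 105.303 MeV; E_B/A = 7.522 MeV
Ni-60: Σm = 28(1.00728) + 32(1.0086649) = 60.4811168 u; Δm = 0.5656868 u; E_B = 526.93 MeV; E_B/A = 8.782 MeV
Ni-60 has the higher binding energy per nucleon, so it is the more tightly bound nucleus.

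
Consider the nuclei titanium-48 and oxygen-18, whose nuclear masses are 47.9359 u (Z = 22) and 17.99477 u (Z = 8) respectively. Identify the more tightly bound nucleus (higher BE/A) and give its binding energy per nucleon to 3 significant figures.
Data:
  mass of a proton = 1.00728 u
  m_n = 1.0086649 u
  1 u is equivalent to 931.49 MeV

titanium-48; 8.72 MeV/nucleon

titanium-48: Σm = 22(1.00728) + 26(1.0086649) = 48.3854474 u; Δm = 0.4495474 u; E_B = 418.75 MeV; E_B/A = 8.724 MeV
oxygen-18: Σm = 8(1.00728) + 10(1.0086649) = 18.1448890 u; Δm = 0.1501190 u; E_B = 139.834 MeV; E_B/A = 7.769 MeV
titanium-48 has the higher binding energy per nucleon, so it is the more tightly bound nucleus.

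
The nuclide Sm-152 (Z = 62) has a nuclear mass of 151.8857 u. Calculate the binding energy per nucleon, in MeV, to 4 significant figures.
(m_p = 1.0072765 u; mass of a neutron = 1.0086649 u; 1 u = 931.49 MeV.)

Mass of separated nucleons = 62(1.0072765) + 90(1.0086649) = 62.4511430 + 90.7798410 = 153.2309840 u
Δm = 153.2309840 − 151.8857 = 1.3452840 u
Converting to energy: 1.3452840 u × 931.49 MeV/u = 1253.12 MeV
Dividing by A = 152 gives 8.244 MeV per nucleon.

8.244 MeV/nucleon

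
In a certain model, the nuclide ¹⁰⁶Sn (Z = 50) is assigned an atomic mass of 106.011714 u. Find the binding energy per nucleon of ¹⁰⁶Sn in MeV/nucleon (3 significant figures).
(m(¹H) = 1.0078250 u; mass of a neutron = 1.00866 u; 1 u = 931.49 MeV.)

Σm = 50·m(¹H) + 56·m_n = 50.3912500 + 56.48496 = 106.8762100 u
Mass defect Δm = 106.8762100 − 106.011714 = 0.8644960 u
Binding energy = Δm·c² = 0.8644960 × 931.49 MeV/u = 805.269 MeV
BE/A = 805.269 MeV / 106 = 7.597 MeV/nucleon

7.60 MeV/nucleon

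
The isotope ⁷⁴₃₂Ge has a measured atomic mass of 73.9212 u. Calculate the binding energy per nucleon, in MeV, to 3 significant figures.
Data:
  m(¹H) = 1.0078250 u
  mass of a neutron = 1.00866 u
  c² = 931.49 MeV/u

8.72 MeV/nucleon

With 32 protons and 42 neutrons (A = 74):
Total constituent mass: 32 × 1.0078250 + 42 × 1.00866 = 74.6141200 u
The mass defect is 74.6141200 − 73.9212 = 0.6929200 u.
Converting to energy: 0.6929200 u × 931.49 MeV/u = 645.448 MeV
Per nucleon: 645.448 / 74 = 8.722 MeV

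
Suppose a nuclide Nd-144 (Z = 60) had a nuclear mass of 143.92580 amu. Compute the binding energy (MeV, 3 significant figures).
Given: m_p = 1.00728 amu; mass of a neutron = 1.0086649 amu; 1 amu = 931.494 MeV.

1150 MeV

Σm = 60·m_p + 84·m_n = 60.43680 + 84.7278516 = 145.1646516 amu
The mass defect is 145.1646516 − 143.92580 = 1.2388516 amu.
Converting to energy: 1.2388516 amu × 931.494 MeV/amu = 1153.98 MeV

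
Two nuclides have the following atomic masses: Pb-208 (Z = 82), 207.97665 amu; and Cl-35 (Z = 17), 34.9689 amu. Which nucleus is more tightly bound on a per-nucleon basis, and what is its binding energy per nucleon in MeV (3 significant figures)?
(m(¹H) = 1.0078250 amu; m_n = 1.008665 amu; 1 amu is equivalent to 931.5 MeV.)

Cl-35; 8.52 MeV/nucleon

Pb-208: Σm = 82(1.0078250) + 126(1.008665) = 209.7334400 amu; Δm = 1.7567900 amu; E_B = 1636.45 MeV; E_B/A = 7.868 MeV
Cl-35: Σm = 17(1.0078250) + 18(1.008665) = 35.2889950 amu; Δm = 0.3200950 amu; E_B = 298.17 MeV; E_B/A = 8.519 MeV
Cl-35 has the higher binding energy per nucleon, so it is the more tightly bound nucleus.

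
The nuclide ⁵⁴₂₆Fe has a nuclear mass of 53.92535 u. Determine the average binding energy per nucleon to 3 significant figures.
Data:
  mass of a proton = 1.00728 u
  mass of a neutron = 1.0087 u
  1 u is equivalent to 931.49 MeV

With 26 protons and 28 neutrons (A = 54):
Mass of separated nucleons = 26(1.00728) + 28(1.0087) = 26.18928 + 28.2436 = 54.43288 u
The mass defect is 54.43288 − 53.92535 = 0.50753 u.
Converting to energy: 0.50753 u × 931.49 MeV/u = 472.759 MeV
Dividing by A = 54 gives 8.7548 MeV per nucleon.

8.75 MeV/nucleon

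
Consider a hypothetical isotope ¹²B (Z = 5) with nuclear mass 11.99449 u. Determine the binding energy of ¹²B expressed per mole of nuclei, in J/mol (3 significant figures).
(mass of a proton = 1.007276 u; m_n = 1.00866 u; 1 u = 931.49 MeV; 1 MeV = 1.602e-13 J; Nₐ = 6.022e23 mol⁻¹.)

Total constituent mass: 5 × 1.007276 + 7 × 1.00866 = 12.097000 u
Δm = 12.097000 − 11.99449 = 0.102510 u
Converting to energy: 0.102510 u × 931.49 MeV/u = 95.4870 MeV
Per nucleus in joules: 95.4870 MeV × 1.602e-13 J/MeV = 1.5297e-11 J
Per mole: 1.5297e-11 J × 6.022e23 mol⁻¹ = 9.2119e+12 J/mol

9.21e+12 J/mol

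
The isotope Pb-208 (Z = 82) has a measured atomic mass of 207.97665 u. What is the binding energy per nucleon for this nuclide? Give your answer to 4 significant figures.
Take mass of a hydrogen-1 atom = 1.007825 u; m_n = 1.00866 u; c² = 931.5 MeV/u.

7.865 MeV/nucleon

The nucleus contains 82 protons and 208 − 82 = 126 neutrons.
Mass of separated nucleons = 82(1.007825) + 126(1.00866) = 82.641650 + 127.09116 = 209.732810 u
Δm = 209.732810 − 207.97665 = 1.756160 u
Converting to energy: 1.756160 u × 931.5 MeV/u = 1635.86 MeV
Per nucleon: 1635.86 / 208 = 7.865 MeV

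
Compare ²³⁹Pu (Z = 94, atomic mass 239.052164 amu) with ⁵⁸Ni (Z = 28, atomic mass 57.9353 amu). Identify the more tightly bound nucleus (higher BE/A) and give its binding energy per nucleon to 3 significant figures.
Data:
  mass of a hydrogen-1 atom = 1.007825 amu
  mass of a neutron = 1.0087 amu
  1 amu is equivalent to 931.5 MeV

⁵⁸Ni; 8.75 MeV/nucleon

²³⁹Pu: Σm = 94(1.007825) + 145(1.0087) = 240.997050 amu; Δm = 1.944886 amu; E_B = 1811.7 MeV; E_B/A = 7.580 MeV
⁵⁸Ni: Σm = 28(1.007825) + 30(1.0087) = 58.480100 amu; Δm = 0.544800 amu; E_B = 507.48 MeV; E_B/A = 8.750 MeV
⁵⁸Ni has the higher binding energy per nucleon, so it is the more tightly bound nucleus.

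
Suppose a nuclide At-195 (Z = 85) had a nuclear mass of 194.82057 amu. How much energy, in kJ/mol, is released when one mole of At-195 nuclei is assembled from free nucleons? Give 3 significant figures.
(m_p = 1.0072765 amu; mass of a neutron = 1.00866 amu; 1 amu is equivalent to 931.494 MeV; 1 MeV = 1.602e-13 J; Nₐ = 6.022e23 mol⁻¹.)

1.57e+11 kJ/mol

Mass of separated nucleons = 85(1.0072765) + 110(1.00866) = 85.6185025 + 110.95260 = 196.5711025 amu
Mass defect Δm = 196.5711025 − 194.82057 = 1.7505325 amu
E_B = 1.7505325 × 931.494 = 1630.61 MeV
Per nucleus in joules: 1630.61 MeV × 1.602e-13 J/MeV = 2.6122e-10 J
Per mole: 2.6122e-10 J × 6.022e23 mol⁻¹ = 1.5731e+14 J/mol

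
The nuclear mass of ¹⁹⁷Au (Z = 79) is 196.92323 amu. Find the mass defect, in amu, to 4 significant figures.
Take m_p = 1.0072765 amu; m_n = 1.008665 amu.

1.674 amu

With 79 protons and 118 neutrons (A = 197):
Total constituent mass: 79 × 1.0072765 + 118 × 1.008665 = 198.5973135 amu
The mass defect is 198.5973135 − 196.92323 = 1.6740835 amu.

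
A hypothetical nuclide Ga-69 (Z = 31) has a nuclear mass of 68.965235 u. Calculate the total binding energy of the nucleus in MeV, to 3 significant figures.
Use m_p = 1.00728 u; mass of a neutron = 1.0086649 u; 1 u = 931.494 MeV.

549 MeV

Σm = 31·m_p + 38·m_n = 31.22568 + 38.3292662 = 69.5549462 u
Δm = 69.5549462 − 68.965235 = 0.5897112 u
E_B = 0.5897112 × 931.494 = 549.312 MeV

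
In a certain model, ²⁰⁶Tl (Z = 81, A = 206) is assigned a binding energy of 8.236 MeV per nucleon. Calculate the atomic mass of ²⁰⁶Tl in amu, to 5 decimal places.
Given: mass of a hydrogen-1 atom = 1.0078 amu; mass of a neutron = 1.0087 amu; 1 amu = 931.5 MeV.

Total binding energy = 206 × 8.236 = 1696.616 MeV
Mass defect = 1696.616 MeV / (931.5 MeV/amu) = 1.8213806 amu
Constituent mass = 81(1.0078) + 125(1.0087) = 207.7193 amu
Atomic mass = 207.7193 − 1.8213806 = 205.8979194 amu ≈ 205.89792 amu (to 5 decimal places)

205.89792 amu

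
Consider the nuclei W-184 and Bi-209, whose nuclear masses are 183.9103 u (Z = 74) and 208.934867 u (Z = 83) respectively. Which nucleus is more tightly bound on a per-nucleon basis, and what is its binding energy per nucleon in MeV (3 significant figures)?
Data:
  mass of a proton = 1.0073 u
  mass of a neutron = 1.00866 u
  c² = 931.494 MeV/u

W-184: Σm = 74(1.0073) + 110(1.00866) = 185.49280 u; Δm = 1.58250 u; E_B = 1474.1 MeV; E_B/A = 8.011 MeV
Bi-209: Σm = 83(1.0073) + 126(1.00866) = 210.69706 u; Δm = 1.762193 u; E_B = 1641.5 MeV; E_B/A = 7.854 MeV
W-184 has the higher binding energy per nucleon, so it is the more tightly bound nucleus.

W-184; 8.01 MeV/nucleon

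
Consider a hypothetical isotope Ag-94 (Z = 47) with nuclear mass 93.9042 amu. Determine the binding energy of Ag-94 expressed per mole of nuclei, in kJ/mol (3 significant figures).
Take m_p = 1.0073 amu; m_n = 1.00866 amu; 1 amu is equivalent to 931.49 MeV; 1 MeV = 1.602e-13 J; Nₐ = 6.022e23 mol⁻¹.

With 47 protons and 47 neutrons (A = 94):
Σm = 47·m_p + 47·m_n = 47.3431 + 47.40702 = 94.75012 amu
The mass defect is 94.75012 − 93.9042 = 0.84592 amu.
E_B = 0.84592 × 931.49 = 787.966 MeV
Per nucleus in joules: 787.966 MeV × 1.602e-13 J/MeV = 1.2623e-10 J
Per mole: 1.2623e-10 J × 6.022e23 mol⁻¹ = 7.6016e+13 J/mol

7.60e+10 kJ/mol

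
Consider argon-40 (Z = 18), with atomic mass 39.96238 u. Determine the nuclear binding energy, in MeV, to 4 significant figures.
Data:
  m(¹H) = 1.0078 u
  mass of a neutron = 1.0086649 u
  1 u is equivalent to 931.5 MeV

With 18 protons and 22 neutrons (A = 40):
Total constituent mass: 18 × 1.0078 + 22 × 1.0086649 = 40.3310278 u
Mass defect Δm = 40.3310278 − 39.96238 = 0.3686478 u
Binding energy = Δm·c² = 0.3686478 × 931.5 MeV/u = 343.395 MeV

343.4 MeV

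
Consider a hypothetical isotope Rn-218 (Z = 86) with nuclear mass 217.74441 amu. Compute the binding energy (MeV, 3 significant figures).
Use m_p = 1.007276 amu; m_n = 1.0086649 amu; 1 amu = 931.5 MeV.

1890 MeV

Z = 86, so N = A − Z = 218 − 86 = 132.
Total constituent mass: 86 × 1.007276 + 132 × 1.0086649 = 219.7695028 amu
The mass defect is 219.7695028 − 217.74441 = 2.0250928 amu.
E_B = 2.0250928 × 931.5 = 1886.37 MeV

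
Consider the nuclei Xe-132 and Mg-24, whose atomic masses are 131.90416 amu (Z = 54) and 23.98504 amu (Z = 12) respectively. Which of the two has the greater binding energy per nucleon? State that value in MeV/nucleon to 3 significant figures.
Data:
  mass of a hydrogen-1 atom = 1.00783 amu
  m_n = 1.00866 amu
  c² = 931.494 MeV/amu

Xe-132: Σm = 54(1.00783) + 78(1.00866) = 133.09830 amu; Δm = 1.19414 amu; E_B = 1112.3 MeV; E_B/A = 8.427 MeV
Mg-24: Σm = 12(1.00783) + 12(1.00866) = 24.19788 amu; Δm = 0.21284 amu; E_B = 198.26 MeV; E_B/A = 8.261 MeV
Xe-132 has the higher binding energy per nucleon, so it is the more tightly bound nucleus.

Xe-132; 8.43 MeV/nucleon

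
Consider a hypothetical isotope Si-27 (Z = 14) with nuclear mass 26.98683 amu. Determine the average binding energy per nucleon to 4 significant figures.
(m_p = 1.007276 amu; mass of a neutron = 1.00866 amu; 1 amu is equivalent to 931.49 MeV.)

7.853 MeV/nucleon

With 14 protons and 13 neutrons (A = 27):
Σm = 14·m_p + 13·m_n = 14.101864 + 13.11258 = 27.214444 amu
Mass defect Δm = 27.214444 − 26.98683 = 0.227614 amu
Converting to energy: 0.227614 amu × 931.49 MeV/amu = 212.020 MeV
Per nucleon: 212.020 / 27 = 7.853 MeV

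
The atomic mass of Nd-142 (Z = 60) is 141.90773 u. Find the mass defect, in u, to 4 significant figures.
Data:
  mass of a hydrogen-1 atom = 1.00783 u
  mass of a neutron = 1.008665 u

Z = 60, so N = A − Z = 142 − 60 = 82.
Total constituent mass: 60 × 1.00783 + 82 × 1.008665 = 143.180330 u
The mass defect is 143.180330 − 141.90773 = 1.272600 u.

1.273 u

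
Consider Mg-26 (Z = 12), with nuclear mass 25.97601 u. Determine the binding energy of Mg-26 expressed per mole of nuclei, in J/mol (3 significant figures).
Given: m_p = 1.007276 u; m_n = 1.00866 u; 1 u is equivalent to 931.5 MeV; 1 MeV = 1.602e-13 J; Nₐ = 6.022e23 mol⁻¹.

Total constituent mass: 12 × 1.007276 + 14 × 1.00866 = 26.208552 u
Mass defect Δm = 26.208552 − 25.97601 = 0.232542 u
E_B = 0.232542 × 931.5 = 216.613 MeV
Per nucleus in joules: 216.613 MeV × 1.602e-13 J/MeV = 3.4701e-11 J
Per mole: 3.4701e-11 J × 6.022e23 mol⁻¹ = 2.0897e+13 J/mol

2.09e+13 J/mol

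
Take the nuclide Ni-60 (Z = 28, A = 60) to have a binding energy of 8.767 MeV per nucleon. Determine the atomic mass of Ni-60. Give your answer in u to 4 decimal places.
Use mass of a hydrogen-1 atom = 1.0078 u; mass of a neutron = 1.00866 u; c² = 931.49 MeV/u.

59.9308 u

Total binding energy = 60 × 8.767 = 526.020 MeV
Mass defect = 526.020 MeV / (931.49 MeV/u) = 0.564708 u
Constituent mass = 28(1.0078) + 32(1.00866) = 60.49552 u
Atomic mass = 60.49552 − 0.564708 = 59.930812 u ≈ 59.9308 u (to 4 decimal places)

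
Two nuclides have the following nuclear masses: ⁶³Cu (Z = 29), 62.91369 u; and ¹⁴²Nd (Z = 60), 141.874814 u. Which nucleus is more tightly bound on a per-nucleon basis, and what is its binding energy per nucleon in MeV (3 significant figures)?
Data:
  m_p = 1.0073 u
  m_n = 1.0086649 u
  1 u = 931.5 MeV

⁶³Cu: Σm = 29(1.0073) + 34(1.0086649) = 63.5063066 u; Δm = 0.5926166 u; E_B = 552.02 MeV; E_B/A = 8.762 MeV
¹⁴²Nd: Σm = 60(1.0073) + 82(1.0086649) = 143.1485218 u; Δm = 1.2737078 u; E_B = 1186.46 MeV; E_B/A = 8.355 MeV
⁶³Cu has the higher binding energy per nucleon, so it is the more tightly bound nucleus.

⁶³Cu; 8.76 MeV/nucleon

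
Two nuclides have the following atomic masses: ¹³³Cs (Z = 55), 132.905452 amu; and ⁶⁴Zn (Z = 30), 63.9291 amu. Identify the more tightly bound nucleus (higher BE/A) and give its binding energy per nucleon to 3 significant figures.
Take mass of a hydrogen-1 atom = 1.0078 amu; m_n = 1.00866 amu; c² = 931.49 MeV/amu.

¹³³Cs: Σm = 55(1.0078) + 78(1.00866) = 134.10448 amu; Δm = 1.199028 amu; E_B = 1116.9 MeV; E_B/A = 8.398 MeV
⁶⁴Zn: Σm = 30(1.0078) + 34(1.00866) = 64.52844 amu; Δm = 0.59934 amu; E_B = 558.28 MeV; E_B/A = 8.723 MeV
⁶⁴Zn has the higher binding energy per nucleon, so it is the more tightly bound nucleus.

⁶⁴Zn; 8.72 MeV/nucleon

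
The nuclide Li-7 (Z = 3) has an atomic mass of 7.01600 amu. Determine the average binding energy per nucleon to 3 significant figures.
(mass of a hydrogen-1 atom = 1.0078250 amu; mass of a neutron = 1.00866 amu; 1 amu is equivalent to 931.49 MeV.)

5.60 MeV/nucleon

Total constituent mass: 3 × 1.0078250 + 4 × 1.00866 = 7.0581150 amu
Δm = 7.0581150 − 7.01600 = 0.0421150 amu
Converting to energy: 0.0421150 amu × 931.49 MeV/amu = 39.2297 MeV
Dividing by A = 7 gives 5.604 MeV per nucleon.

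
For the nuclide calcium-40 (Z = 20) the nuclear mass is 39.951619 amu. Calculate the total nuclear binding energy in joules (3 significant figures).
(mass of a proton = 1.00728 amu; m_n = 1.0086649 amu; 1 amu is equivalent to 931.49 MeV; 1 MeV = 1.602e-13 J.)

Z = 20, so N = A − Z = 40 − 20 = 20.
Total constituent mass: 20 × 1.00728 + 20 × 1.0086649 = 40.3188980 amu
Mass defect Δm = 40.3188980 − 39.951619 = 0.3672790 amu
Binding energy = Δm·c² = 0.3672790 × 931.49 MeV/amu = 342.117 MeV
In joules: 342.117 MeV × 1.602e-13 J/MeV = 5.4807e-11 J

5.48e-11 J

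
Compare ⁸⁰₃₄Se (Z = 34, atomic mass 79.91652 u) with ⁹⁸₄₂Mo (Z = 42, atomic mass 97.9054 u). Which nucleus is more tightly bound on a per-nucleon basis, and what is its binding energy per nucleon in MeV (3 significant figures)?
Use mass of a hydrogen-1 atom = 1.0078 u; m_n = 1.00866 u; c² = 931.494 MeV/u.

⁸⁰₃₄Se: Σm = 34(1.0078) + 46(1.00866) = 80.66356 u; Δm = 0.74704 u; E_B = 695.86 MeV; E_B/A = 8.698 MeV
⁹⁸₄₂Mo: Σm = 42(1.0078) + 56(1.00866) = 98.81256 u; Δm = 0.90716 u; E_B = 845.01 MeV; E_B/A = 8.623 MeV
⁸⁰₃₄Se has the higher binding energy per nucleon, so it is the more tightly bound nucleus.

⁸⁰₃₄Se; 8.70 MeV/nucleon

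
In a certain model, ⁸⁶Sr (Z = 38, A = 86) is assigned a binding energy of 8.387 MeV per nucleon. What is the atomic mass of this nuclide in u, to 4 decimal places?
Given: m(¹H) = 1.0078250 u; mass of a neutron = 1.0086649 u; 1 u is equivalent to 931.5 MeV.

85.9389 u

Total binding energy = 86 × 8.387 = 721.282 MeV
Mass defect = 721.282 MeV / (931.5 MeV/u) = 0.774323 u
Constituent mass = 38(1.0078250) + 48(1.0086649) = 86.7132652 u
Atomic mass = 86.7132652 − 0.774323 = 85.9389422 u ≈ 85.9389 u (to 4 decimal places)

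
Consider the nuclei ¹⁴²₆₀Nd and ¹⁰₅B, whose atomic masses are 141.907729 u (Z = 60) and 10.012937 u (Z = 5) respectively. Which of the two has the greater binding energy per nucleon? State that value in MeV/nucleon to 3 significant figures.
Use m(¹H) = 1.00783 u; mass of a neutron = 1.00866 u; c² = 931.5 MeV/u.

¹⁴²₆₀Nd; 8.35 MeV/nucleon

¹⁴²₆₀Nd: Σm = 60(1.00783) + 82(1.00866) = 143.17992 u; Δm = 1.272191 u; E_B = 1185.0 MeV; E_B/A = 8.345 MeV
¹⁰₅B: Σm = 5(1.00783) + 5(1.00866) = 10.08245 u; Δm = 0.069513 u; E_B = 64.751 MeV; E_B/A = 6.475 MeV
¹⁴²₆₀Nd has the higher binding energy per nucleon, so it is the more tightly bound nucleus.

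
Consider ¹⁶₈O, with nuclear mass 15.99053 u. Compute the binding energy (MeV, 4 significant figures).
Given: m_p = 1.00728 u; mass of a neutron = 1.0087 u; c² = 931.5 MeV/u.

Total constituent mass: 8 × 1.00728 + 8 × 1.0087 = 16.12784 u
Mass defect Δm = 16.12784 − 15.99053 = 0.13731 u
E_B = 0.13731 × 931.5 = 127.904 MeV

127.9 MeV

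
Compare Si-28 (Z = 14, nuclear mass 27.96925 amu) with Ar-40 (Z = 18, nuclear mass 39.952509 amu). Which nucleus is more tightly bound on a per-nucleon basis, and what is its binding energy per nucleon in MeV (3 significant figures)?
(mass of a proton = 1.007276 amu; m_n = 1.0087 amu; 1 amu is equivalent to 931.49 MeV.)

Ar-40; 8.61 MeV/nucleon

Si-28: Σm = 14(1.007276) + 14(1.0087) = 28.223664 amu; Δm = 0.254414 amu; E_B = 236.98 MeV; E_B/A = 8.464 MeV
Ar-40: Σm = 18(1.007276) + 22(1.0087) = 40.322368 amu; Δm = 0.369859 amu; E_B = 344.52 MeV; E_B/A = 8.613 MeV
Ar-40 has the higher binding energy per nucleon, so it is the more tightly bound nucleus.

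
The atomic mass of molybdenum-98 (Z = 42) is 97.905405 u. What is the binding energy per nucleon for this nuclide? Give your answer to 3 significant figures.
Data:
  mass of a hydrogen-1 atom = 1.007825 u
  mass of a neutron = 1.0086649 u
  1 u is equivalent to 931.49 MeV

8.64 MeV/nucleon

The nucleus contains 42 protons and 98 − 42 = 56 neutrons.
Total constituent mass: 42 × 1.007825 + 56 × 1.0086649 = 98.8138844 u
Mass defect Δm = 98.8138844 − 97.905405 = 0.9084794 u
Converting to energy: 0.9084794 u × 931.49 MeV/u = 846.239 MeV
Dividing by A = 98 gives 8.635 MeV per nucleon.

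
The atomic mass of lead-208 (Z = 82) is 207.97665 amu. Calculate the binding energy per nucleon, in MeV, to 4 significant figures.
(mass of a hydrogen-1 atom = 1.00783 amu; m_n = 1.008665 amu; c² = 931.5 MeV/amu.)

The nucleus contains 82 protons and 208 − 82 = 126 neutrons.
Mass of separated nucleons = 82(1.00783) + 126(1.008665) = 82.64206 + 127.091790 = 209.733850 amu
The mass defect is 209.733850 − 207.97665 = 1.757200 amu.
Converting to energy: 1.757200 amu × 931.5 MeV/amu = 1636.83 MeV
BE/A = 1636.83 MeV / 208 = 7.869 MeV/nucleon

7.869 MeV/nucleon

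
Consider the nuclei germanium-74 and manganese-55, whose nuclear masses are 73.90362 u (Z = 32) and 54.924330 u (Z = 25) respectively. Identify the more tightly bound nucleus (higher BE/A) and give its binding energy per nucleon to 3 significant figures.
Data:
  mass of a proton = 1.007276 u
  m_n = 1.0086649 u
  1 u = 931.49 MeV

germanium-74: Σm = 32(1.007276) + 42(1.0086649) = 74.5967578 u; Δm = 0.6931378 u; E_B = 645.65 MeV; E_B/A = 8.725 MeV
manganese-55: Σm = 25(1.007276) + 30(1.0086649) = 55.4418470 u; Δm = 0.5175170 u; E_B = 482.062 MeV; E_B/A = 8.7648 MeV
manganese-55 has the higher binding energy per nucleon, so it is the more tightly bound nucleus.

manganese-55; 8.76 MeV/nucleon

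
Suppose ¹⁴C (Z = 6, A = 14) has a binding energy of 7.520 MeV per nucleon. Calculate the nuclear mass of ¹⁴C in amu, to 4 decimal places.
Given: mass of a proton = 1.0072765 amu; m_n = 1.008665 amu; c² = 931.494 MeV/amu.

Total binding energy = 14 × 7.520 = 105.280 MeV
Mass defect = 105.280 MeV / (931.494 MeV/amu) = 0.113023 amu
Constituent mass = 6(1.0072765) + 8(1.008665) = 14.1129790 amu
Nuclear mass = 14.1129790 − 0.113023 = 13.9999560 amu ≈ 14.0000 amu (to 4 decimal places)

14.0000 amu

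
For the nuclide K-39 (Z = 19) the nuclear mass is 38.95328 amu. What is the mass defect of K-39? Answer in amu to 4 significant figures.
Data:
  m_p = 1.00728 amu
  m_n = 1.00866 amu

The nucleus contains 19 protons and 39 − 19 = 20 neutrons.
Σm = 19·m_p + 20·m_n = 19.13832 + 20.17320 = 39.31152 amu
The mass defect is 39.31152 − 38.95328 = 0.35824 amu.

0.3582 amu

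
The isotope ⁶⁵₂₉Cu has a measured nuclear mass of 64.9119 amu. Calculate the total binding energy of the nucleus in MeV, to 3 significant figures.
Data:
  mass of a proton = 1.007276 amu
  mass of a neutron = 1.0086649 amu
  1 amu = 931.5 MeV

569 MeV

The nucleus contains 29 protons and 65 − 29 = 36 neutrons.
Total constituent mass: 29 × 1.007276 + 36 × 1.0086649 = 65.5229404 amu
Mass defect Δm = 65.5229404 − 64.9119 = 0.6110404 amu
Binding energy = Δm·c² = 0.6110404 × 931.5 MeV/amu = 569.184 MeV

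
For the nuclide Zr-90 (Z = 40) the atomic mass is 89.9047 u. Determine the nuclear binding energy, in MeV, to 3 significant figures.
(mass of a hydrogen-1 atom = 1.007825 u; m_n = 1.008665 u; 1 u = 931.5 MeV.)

Z = 40, so N = A − Z = 90 − 40 = 50.
Total constituent mass: 40 × 1.007825 + 50 × 1.008665 = 90.746250 u
Mass defect Δm = 90.746250 − 89.9047 = 0.841550 u
Converting to energy: 0.841550 u × 931.5 MeV/u = 783.904 MeV

784 MeV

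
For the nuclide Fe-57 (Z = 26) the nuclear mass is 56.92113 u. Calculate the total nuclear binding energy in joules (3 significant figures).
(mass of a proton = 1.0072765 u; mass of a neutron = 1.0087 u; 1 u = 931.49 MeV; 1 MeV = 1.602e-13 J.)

Total constituent mass: 26 × 1.0072765 + 31 × 1.0087 = 57.4588890 u
Δm = 57.4588890 − 56.92113 = 0.5377590 u
Converting to energy: 0.5377590 u × 931.49 MeV/u = 500.917 MeV
In joules: 500.917 MeV × 1.602e-13 J/MeV = 8.0247e-11 J

8.02e-11 J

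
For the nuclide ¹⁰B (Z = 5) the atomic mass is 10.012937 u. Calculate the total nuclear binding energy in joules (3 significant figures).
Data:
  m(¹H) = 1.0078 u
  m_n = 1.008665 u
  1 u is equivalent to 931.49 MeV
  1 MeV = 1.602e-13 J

1.04e-11 J

The nucleus contains 5 protons and 10 − 5 = 5 neutrons.
Mass of separated nucleons = 5(1.0078) + 5(1.008665) = 5.0390 + 5.043325 = 10.082325 u
The mass defect is 10.082325 − 10.012937 = 0.069388 u.
Converting to energy: 0.069388 u × 931.49 MeV/u = 64.6342 MeV
In joules: 64.6342 MeV × 1.602e-13 J/MeV = 1.0354e-11 J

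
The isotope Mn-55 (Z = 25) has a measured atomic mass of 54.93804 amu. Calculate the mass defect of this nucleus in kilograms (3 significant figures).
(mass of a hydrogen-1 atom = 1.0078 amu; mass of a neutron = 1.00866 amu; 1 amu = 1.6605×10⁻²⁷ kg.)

8.58e-28 kg

Z = 25, so N = A − Z = 55 − 25 = 30.
Total constituent mass: 25 × 1.0078 + 30 × 1.00866 = 55.45480 amu
Mass defect Δm = 55.45480 − 54.93804 = 0.51676 amu
In SI units: 0.51676 amu × 1.6605×10⁻²⁷ kg/amu = 8.5808e-28 kg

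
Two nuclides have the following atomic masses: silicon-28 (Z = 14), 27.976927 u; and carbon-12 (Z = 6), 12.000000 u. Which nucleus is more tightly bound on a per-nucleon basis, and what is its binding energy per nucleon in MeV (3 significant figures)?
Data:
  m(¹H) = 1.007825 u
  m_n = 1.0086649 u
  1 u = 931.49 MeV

silicon-28: Σm = 14(1.007825) + 14(1.0086649) = 28.2308586 u; Δm = 0.2539316 u; E_B = 236.53 MeV; E_B/A = 8.448 MeV
carbon-12: Σm = 6(1.007825) + 6(1.0086649) = 12.0989394 u; Δm = 0.0989394 u; E_B = 92.161 MeV; E_B/A = 7.680 MeV
silicon-28 has the higher binding energy per nucleon, so it is the more tightly bound nucleus.

silicon-28; 8.45 MeV/nucleon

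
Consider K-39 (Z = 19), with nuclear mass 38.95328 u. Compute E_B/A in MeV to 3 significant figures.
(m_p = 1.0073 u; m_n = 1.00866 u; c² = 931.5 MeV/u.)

8.57 MeV/nucleon

Total constituent mass: 19 × 1.0073 + 20 × 1.00866 = 39.31190 u
Mass defect Δm = 39.31190 − 38.95328 = 0.35862 u
Converting to energy: 0.35862 u × 931.5 MeV/u = 334.055 MeV
BE/A = 334.055 MeV / 39 = 8.566 MeV/nucleon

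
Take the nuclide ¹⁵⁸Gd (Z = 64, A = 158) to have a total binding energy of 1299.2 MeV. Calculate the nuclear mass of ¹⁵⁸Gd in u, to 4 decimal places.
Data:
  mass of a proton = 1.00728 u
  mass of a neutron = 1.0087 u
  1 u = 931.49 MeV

157.8890 u

Mass defect = 1299.2 MeV / (931.49 MeV/u) = 1.394755 u
Constituent mass = 64(1.00728) + 94(1.0087) = 159.28372 u
Nuclear mass = 159.28372 − 1.394755 = 157.888965 u ≈ 157.8890 u (to 4 decimal places)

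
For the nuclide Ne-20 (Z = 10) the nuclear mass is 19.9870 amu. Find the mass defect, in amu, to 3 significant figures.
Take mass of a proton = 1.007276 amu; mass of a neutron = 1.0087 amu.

0.173 amu

With 10 protons and 10 neutrons (A = 20):
Total constituent mass: 10 × 1.007276 + 10 × 1.0087 = 20.159760 amu
Δm = 20.159760 − 19.9870 = 0.172760 amu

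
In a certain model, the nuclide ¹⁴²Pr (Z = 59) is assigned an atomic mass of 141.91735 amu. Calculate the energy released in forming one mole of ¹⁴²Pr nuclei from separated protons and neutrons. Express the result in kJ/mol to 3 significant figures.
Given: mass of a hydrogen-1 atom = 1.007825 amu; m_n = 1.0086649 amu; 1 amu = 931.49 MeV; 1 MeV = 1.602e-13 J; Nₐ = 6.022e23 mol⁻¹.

1.14e+11 kJ/mol

Z = 59, so N = A − Z = 142 − 59 = 83.
Mass of separated nucleons = 59(1.007825) + 83(1.0086649) = 59.461675 + 83.7191867 = 143.1808617 amu
The mass defect is 143.1808617 − 141.91735 = 1.2635117 amu.
E_B = 1.2635117 × 931.49 = 1176.95 MeV
Per nucleus in joules: 1176.95 MeV × 1.602e-13 J/MeV = 1.8855e-10 J
Per mole: 1.8855e-10 J × 6.022e23 mol⁻¹ = 1.1354e+14 J/mol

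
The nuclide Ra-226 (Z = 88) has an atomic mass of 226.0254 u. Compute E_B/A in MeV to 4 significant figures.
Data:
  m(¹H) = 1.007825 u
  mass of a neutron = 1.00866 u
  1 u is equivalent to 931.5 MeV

7.659 MeV/nucleon

Mass of separated nucleons = 88(1.007825) + 138(1.00866) = 88.688600 + 139.19508 = 227.883680 u
Mass defect Δm = 227.883680 − 226.0254 = 1.858280 u
E_B = 1.858280 × 931.5 = 1730.99 MeV
BE/A = 1730.99 MeV / 226 = 7.659 MeV/nucleon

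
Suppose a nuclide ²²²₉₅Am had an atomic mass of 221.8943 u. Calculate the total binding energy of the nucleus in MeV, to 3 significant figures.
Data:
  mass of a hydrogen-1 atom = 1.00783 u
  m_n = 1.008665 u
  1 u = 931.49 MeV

Z = 95, so N = A − Z = 222 − 95 = 127.
Σm = 95·m(¹H) + 127·m_n = 95.74385 + 128.100455 = 223.844305 u
The mass defect is 223.844305 − 221.8943 = 1.950005 u.
E_B = 1.950005 × 931.49 = 1816.41 MeV

1820 MeV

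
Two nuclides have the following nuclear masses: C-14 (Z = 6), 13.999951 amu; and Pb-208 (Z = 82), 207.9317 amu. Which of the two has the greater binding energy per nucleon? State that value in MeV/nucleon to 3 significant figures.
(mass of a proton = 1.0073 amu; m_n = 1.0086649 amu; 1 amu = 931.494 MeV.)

Pb-208; 7.88 MeV/nucleon

C-14: Σm = 6(1.0073) + 8(1.0086649) = 14.1131192 amu; Δm = 0.1131682 amu; E_B = 105.42 MeV; E_B/A = 7.530 MeV
Pb-208: Σm = 82(1.0073) + 126(1.0086649) = 209.6903774 amu; Δm = 1.7586774 amu; E_B = 1638.2 MeV; E_B/A = 7.876 MeV
Pb-208 has the higher binding energy per nucleon, so it is the more tightly bound nucleus.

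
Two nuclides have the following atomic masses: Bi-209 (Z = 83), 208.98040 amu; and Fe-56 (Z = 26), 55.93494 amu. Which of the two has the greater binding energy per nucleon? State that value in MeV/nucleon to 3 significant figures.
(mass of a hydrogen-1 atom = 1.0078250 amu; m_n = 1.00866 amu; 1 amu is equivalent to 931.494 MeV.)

Fe-56; 8.79 MeV/nucleon

Bi-209: Σm = 83(1.0078250) + 126(1.00866) = 210.7406350 amu; Δm = 1.7602350 amu; E_B = 1639.6 MeV; E_B/A = 7.845 MeV
Fe-56: Σm = 26(1.0078250) + 30(1.00866) = 56.4632500 amu; Δm = 0.5283100 amu; E_B = 492.12 MeV; E_B/A = 8.788 MeV
Fe-56 has the higher binding energy per nucleon, so it is the more tightly bound nucleus.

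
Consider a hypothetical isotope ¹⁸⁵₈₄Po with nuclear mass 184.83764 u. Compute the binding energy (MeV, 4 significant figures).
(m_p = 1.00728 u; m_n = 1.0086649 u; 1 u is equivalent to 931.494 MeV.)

1536 MeV

Z = 84, so N = A − Z = 185 − 84 = 101.
Mass of separated nucleons = 84(1.00728) + 101(1.0086649) = 84.61152 + 101.8751549 = 186.4866749 u
Mass defect Δm = 186.4866749 − 184.83764 = 1.6490349 u
E_B = 1.6490349 × 931.494 = 1536.07 MeV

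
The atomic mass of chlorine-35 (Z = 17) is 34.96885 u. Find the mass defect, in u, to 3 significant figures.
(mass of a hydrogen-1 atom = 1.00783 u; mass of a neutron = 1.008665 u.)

With 17 protons and 18 neutrons (A = 35):
Σm = 17·m(¹H) + 18·m_n = 17.13311 + 18.155970 = 35.289080 u
Mass defect Δm = 35.289080 − 34.96885 = 0.320230 u

0.320 u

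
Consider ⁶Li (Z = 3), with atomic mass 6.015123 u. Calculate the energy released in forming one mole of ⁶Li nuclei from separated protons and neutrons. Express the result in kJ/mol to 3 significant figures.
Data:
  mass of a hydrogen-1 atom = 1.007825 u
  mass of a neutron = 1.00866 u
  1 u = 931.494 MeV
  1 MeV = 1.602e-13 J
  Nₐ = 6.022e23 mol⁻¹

The nucleus contains 3 protons and 6 − 3 = 3 neutrons.
Mass of separated nucleons = 3(1.007825) + 3(1.00866) = 3.023475 + 3.02598 = 6.049455 u
Δm = 6.049455 − 6.015123 = 0.034332 u
Converting to energy: 0.034332 u × 931.494 MeV/u = 31.9801 MeV
Per nucleus in joules: 31.9801 MeV × 1.602e-13 J/MeV = 5.1232e-12 J
Per mole: 5.1232e-12 J × 6.022e23 mol⁻¹ = 3.0852e+12 J/mol

3.09e+09 kJ/mol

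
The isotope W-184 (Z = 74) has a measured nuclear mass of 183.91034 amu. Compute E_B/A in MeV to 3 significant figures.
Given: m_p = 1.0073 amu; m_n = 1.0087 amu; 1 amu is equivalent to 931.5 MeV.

Total constituent mass: 74 × 1.0073 + 110 × 1.0087 = 185.4972 amu
Mass defect Δm = 185.4972 − 183.91034 = 1.58686 amu
E_B = 1.58686 × 931.5 = 1478.16 MeV
BE/A = 1478.16 MeV / 184 = 8.033 MeV/nucleon

8.03 MeV/nucleon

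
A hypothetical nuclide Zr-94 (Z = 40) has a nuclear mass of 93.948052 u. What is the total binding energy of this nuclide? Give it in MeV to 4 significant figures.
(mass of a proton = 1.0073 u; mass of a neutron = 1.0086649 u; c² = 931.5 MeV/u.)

756.2 MeV

With 40 protons and 54 neutrons (A = 94):
Total constituent mass: 40 × 1.0073 + 54 × 1.0086649 = 94.7599046 u
The mass defect is 94.7599046 − 93.948052 = 0.8118526 u.
Binding energy = Δm·c² = 0.8118526 × 931.5 MeV/u = 756.241 MeV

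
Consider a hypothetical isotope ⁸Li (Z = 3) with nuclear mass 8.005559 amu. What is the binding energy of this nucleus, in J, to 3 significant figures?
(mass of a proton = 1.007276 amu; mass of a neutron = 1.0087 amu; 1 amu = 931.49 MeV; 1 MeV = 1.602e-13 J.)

8.92e-12 J

With 3 protons and 5 neutrons (A = 8):
Mass of separated nucleons = 3(1.007276) + 5(1.0087) = 3.021828 + 5.0435 = 8.065328 amu
Δm = 8.065328 − 8.005559 = 0.059769 amu
Converting to energy: 0.059769 amu × 931.49 MeV/amu = 55.6742 MeV
In joules: 55.6742 MeV × 1.602e-13 J/MeV = 8.9190e-12 J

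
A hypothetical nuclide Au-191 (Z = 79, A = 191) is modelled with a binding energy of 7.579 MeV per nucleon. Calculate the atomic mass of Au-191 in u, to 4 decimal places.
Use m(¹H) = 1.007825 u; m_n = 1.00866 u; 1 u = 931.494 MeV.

191.0340 u

Total binding energy = 191 × 7.579 = 1447.589 MeV
Mass defect = 1447.589 MeV / (931.494 MeV/u) = 1.554051 u
Constituent mass = 79(1.007825) + 112(1.00866) = 192.588095 u
Atomic mass = 192.588095 − 1.554051 = 191.034044 u ≈ 191.0340 u (to 4 decimal places)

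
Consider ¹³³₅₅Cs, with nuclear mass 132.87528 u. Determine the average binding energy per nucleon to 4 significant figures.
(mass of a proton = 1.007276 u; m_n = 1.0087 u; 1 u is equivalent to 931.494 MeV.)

With 55 protons and 78 neutrons (A = 133):
Mass of separated nucleons = 55(1.007276) + 78(1.0087) = 55.400180 + 78.6786 = 134.078780 u
The mass defect is 134.078780 − 132.87528 = 1.203500 u.
Converting to energy: 1.203500 u × 931.494 MeV/u = 1121.05 MeV
BE/A = 1121.05 MeV / 133 = 8.429 MeV/nucleon

8.429 MeV/nucleon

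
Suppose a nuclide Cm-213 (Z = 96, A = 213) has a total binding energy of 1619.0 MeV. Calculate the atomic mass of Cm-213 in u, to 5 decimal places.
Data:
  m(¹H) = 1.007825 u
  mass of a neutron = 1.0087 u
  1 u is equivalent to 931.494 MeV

Mass defect = 1619.0 MeV / (931.494 MeV/u) = 1.7380681 u
Constituent mass = 96(1.007825) + 117(1.0087) = 214.769100 u
Atomic mass = 214.769100 − 1.7380681 = 213.0310319 u ≈ 213.03103 u (to 5 decimal places)

213.03103 u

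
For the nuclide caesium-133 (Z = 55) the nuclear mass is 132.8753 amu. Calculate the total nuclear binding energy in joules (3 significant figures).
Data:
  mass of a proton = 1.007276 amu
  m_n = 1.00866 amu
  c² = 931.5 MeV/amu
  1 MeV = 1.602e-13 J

1.79e-10 J

The nucleus contains 55 protons and 133 − 55 = 78 neutrons.
Mass of separated nucleons = 55(1.007276) + 78(1.00866) = 55.400180 + 78.67548 = 134.075660 amu
The mass defect is 134.075660 − 132.8753 = 1.200360 amu.
Converting to energy: 1.200360 amu × 931.5 MeV/amu = 1118.14 MeV
In joules: 1118.14 MeV × 1.602e-13 J/MeV = 1.7913e-10 J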